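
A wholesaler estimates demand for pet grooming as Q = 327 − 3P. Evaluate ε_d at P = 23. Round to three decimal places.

-0.267

At P = 23, Q = 258.
dQ/dP = −3.
ε = (dQ/dP)(P/Q) = (-3)(23/258).
|ε| < 1, so demand is inelastic at this price.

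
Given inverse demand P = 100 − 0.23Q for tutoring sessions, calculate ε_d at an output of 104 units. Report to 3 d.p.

-3.181

At Q = 104, P = 100 − 0.23(104) = 76.08.
dP/dQ = −0.23, so dQ/dP = 1/(−0.23) = -4.348.
ε = (dQ/dP)(P/Q) = (-4.348)(76.08/104).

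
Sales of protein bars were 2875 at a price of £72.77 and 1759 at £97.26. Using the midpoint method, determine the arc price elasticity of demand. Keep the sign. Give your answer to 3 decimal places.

ΔQ = 1759 − 2875 = -1116; ΔP = 97.26 − 72.77 = 24.49.
Midpoints: P̄ = 85.02, Q̄ = 2317.0.
ε = (ΔQ/ΔP)(P̄/Q̄) = (-1116/24.49)(85.02/2317.0).

-1.672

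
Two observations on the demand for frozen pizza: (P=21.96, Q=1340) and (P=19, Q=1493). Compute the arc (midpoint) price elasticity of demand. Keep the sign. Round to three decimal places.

ΔQ = 1493 − 1340 = 153; ΔP = 19 − 21.96 = -2.96.
Midpoints: P̄ = 20.48, Q̄ = 1416.5.
ε = (ΔQ/ΔP)(P̄/Q̄) = (153/-2.96)(20.48/1416.5).

-0.747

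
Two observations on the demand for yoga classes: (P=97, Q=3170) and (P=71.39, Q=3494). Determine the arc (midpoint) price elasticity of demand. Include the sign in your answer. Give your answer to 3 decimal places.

-0.320

ΔQ = 3494 − 3170 = 324; ΔP = 71.39 − 97 = -25.61.
Midpoints: P̄ = 84.19, Q̄ = 3332.0.
ε = (ΔQ/ΔP)(P̄/Q̄) = (324/-25.61)(84.19/3332.0).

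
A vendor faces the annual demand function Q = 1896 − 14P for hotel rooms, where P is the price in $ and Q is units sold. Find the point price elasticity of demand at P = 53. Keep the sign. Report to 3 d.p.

-0.643

At P = 53, Q = 1154.
dQ/dP = −14.
ε = (dQ/dP)(P/Q) = (-14)(53/1154).
|ε| < 1, so demand is inelastic at this price.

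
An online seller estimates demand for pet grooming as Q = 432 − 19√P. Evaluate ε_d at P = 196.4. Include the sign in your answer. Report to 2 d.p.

At P = 196.4, Q = 165.729.
dQ/dP = −19/(2√P) = -0.678.
ε = (dQ/dP)(P/Q) = (-0.678)(196.4/165.729).

-0.80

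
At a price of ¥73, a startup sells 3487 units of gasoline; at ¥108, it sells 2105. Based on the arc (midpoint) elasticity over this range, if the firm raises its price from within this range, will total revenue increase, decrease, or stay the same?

decrease

Arc ε = (-1382/35)(90.50/2796.0) ≈ -1.278.
|ε| = 1.28 > 1, so demand is elastic. A price rise therefore reduces total revenue.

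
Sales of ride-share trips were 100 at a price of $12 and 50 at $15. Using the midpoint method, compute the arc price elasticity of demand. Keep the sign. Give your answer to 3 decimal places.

ΔQ = 50 − 100 = -50; ΔP = 15 − 12 = 3.
Midpoints: P̄ = 13.50, Q̄ = 75.0.
ε = (ΔQ/ΔP)(P̄/Q̄) = (-50/3)(13.50/75.0).

-3.000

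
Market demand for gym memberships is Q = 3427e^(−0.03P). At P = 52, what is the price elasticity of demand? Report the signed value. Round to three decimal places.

At P = 52, Q = 720.136.
dQ/dP = −0.03·3427e^(−0.03P) = −0.03Q = -21.604.
ε = (dQ/dP)(P/Q) = (-21.604)(52/720.136).

-1.560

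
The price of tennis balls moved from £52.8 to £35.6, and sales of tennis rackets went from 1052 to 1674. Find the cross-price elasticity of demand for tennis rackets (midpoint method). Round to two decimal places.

-1.17

ΔQ_x = 1674 − 1052 = 622; ΔP_y = 35.6 − 52.8 = -17.2.
Midpoints: P̄_y = 44.20, Q̄_x = 1363.0.
ε_xy = (ΔQ_x/ΔP_y)(P̄_y/Q̄_x) = (622/-17.2)(44.20/1363.0).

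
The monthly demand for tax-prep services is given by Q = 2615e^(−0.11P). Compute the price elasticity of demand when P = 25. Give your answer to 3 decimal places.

-2.750

At P = 25, Q = 167.171.
dQ/dP = −0.11·2615e^(−0.11P) = −0.11Q = -18.389.
ε = (dQ/dP)(P/Q) = (-18.389)(25/167.171).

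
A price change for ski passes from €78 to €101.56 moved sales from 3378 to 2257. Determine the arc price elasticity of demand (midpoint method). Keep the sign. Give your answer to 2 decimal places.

-1.52

ΔQ = 2257 − 3378 = -1121; ΔP = 101.56 − 78 = 23.56.
Midpoints: P̄ = 89.78, Q̄ = 2817.5.
ε = (ΔQ/ΔP)(P̄/Q̄) = (-1121/23.56)(89.78/2817.5).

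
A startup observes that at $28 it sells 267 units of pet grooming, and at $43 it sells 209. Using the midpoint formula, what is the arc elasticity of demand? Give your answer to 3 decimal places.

ΔQ = 209 − 267 = -58; ΔP = 43 − 28 = 15.
Midpoints: P̄ = 35.50, Q̄ = 238.0.
ε = (ΔQ/ΔP)(P̄/Q̄) = (-58/15)(35.50/238.0).

-0.577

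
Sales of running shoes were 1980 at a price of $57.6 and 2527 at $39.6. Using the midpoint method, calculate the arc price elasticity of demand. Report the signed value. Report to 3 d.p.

-0.655

ΔQ = 2527 − 1980 = 547; ΔP = 39.6 − 57.6 = -18.
Midpoints: P̄ = 48.60, Q̄ = 2253.5.
ε = (ΔQ/ΔP)(P̄/Q̄) = (547/-18)(48.60/2253.5).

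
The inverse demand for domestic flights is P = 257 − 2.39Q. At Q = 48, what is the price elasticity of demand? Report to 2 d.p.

-1.24

At Q = 48, P = 257 − 2.39(48) = 142.28.
dP/dQ = −2.39, so dQ/dP = 1/(−2.39) = -0.418.
ε = (dQ/dP)(P/Q) = (-0.418)(142.28/48).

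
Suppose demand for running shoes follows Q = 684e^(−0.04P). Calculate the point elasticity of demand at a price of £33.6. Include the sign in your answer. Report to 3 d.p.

At P = 33.6, Q = 178.387.
dQ/dP = −0.04·684e^(−0.04P) = −0.04Q = -7.135.
ε = (dQ/dP)(P/Q) = (-7.135)(33.6/178.387).

-1.344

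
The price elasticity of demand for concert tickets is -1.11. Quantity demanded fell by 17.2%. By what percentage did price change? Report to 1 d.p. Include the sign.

15.5%

%ΔP ≈ %ΔQ / ε = (-17.2%)/(-1.11) = 15.50%.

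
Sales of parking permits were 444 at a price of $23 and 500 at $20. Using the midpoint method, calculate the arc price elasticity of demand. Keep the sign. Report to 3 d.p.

ΔQ = 500 − 444 = 56; ΔP = 20 − 23 = -3.
Midpoints: P̄ = 21.50, Q̄ = 472.0.
ε = (ΔQ/ΔP)(P̄/Q̄) = (56/-3)(21.50/472.0).

-0.850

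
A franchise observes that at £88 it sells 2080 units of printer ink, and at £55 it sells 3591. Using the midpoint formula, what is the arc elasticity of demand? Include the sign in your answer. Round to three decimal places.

-1.155

ΔQ = 3591 − 2080 = 1511; ΔP = 55 − 88 = -33.
Midpoints: P̄ = 71.50, Q̄ = 2835.5.
ε = (ΔQ/ΔP)(P̄/Q̄) = (1511/-33)(71.50/2835.5).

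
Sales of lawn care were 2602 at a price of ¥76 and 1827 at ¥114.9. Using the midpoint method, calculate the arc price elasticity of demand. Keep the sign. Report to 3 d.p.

-0.859

ΔQ = 1827 − 2602 = -775; ΔP = 114.9 − 76 = 38.9.
Midpoints: P̄ = 95.45, Q̄ = 2214.5.
ε = (ΔQ/ΔP)(P̄/Q̄) = (-775/38.9)(95.45/2214.5).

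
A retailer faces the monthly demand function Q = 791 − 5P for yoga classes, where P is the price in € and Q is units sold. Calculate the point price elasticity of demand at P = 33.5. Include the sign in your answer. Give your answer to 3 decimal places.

-0.269

At P = 33.5, Q = 623.500.
dQ/dP = −5.
ε = (dQ/dP)(P/Q) = (-5)(33.5/623.500).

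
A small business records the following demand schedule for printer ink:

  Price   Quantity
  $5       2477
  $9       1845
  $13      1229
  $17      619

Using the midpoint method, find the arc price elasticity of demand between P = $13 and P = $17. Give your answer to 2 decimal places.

-2.48

At P = 13, Q = 1229; at P = 17, Q = 619.
ΔQ = -610, ΔP = 4. Midpoints: P̄ = 15.00, Q̄ = 924.0.
ε = (ΔQ/ΔP)(P̄/Q̄) = (-610/4)(15.00/924.0).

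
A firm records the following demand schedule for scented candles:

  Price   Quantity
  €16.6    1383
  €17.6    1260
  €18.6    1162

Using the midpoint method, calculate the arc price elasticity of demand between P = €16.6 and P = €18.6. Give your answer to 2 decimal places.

At P = 16.6, Q = 1383; at P = 18.6, Q = 1162.
ΔQ = -221, ΔP = 2.0. Midpoints: P̄ = 17.60, Q̄ = 1272.5.
ε = (ΔQ/ΔP)(P̄/Q̄) = (-221/2.0)(17.60/1272.5).

-1.53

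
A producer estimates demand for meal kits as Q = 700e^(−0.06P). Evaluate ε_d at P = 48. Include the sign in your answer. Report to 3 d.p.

-2.880

At P = 48, Q = 39.294.
dQ/dP = −0.06·700e^(−0.06P) = −0.06Q = -2.358.
ε = (dQ/dP)(P/Q) = (-2.358)(48/39.294).
|ε| > 1, so demand is elastic at this price.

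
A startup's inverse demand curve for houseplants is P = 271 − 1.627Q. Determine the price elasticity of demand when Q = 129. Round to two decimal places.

At Q = 129, P = 271 − 1.627(129) = 61.12.
dP/dQ = −1.627, so dQ/dP = 1/(−1.627) = -0.615.
ε = (dQ/dP)(P/Q) = (-0.615)(61.12/129).

-0.29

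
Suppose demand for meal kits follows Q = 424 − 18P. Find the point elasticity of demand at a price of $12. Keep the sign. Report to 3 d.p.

-1.038

At P = 12, Q = 208.
dQ/dP = −18.
ε = (dQ/dP)(P/Q) = (-18)(12/208).
|ε| > 1, so demand is elastic at this price.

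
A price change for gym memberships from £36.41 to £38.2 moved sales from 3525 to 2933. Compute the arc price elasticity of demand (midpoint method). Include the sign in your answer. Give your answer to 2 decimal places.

-3.82

ΔQ = 2933 − 3525 = -592; ΔP = 38.2 − 36.41 = 1.79.
Midpoints: P̄ = 37.30, Q̄ = 3229.0.
ε = (ΔQ/ΔP)(P̄/Q̄) = (-592/1.79)(37.30/3229.0).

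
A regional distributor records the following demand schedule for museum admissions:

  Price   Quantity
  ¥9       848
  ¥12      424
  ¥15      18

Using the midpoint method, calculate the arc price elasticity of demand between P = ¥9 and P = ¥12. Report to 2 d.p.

-2.33

At P = 9, Q = 848; at P = 12, Q = 424.
ΔQ = -424, ΔP = 3. Midpoints: P̄ = 10.50, Q̄ = 636.0.
ε = (ΔQ/ΔP)(P̄/Q̄) = (-424/3)(10.50/636.0).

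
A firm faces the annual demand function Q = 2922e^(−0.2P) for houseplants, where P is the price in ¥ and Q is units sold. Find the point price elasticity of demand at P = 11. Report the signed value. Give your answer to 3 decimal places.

-2.200

At P = 11, Q = 323.767.
dQ/dP = −0.2·2922e^(−0.2P) = −0.2Q = -64.753.
ε = (dQ/dP)(P/Q) = (-64.753)(11/323.767).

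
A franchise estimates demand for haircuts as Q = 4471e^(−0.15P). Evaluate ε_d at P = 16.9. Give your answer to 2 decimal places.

At P = 16.9, Q = 354.379.
dQ/dP = −0.15·4471e^(−0.15P) = −0.15Q = -53.157.
ε = (dQ/dP)(P/Q) = (-53.157)(16.9/354.379).
|ε| > 1, so demand is elastic at this price.

-2.54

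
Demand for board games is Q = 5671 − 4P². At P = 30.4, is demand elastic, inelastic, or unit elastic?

Q = 1974.360, dQ/dP = -243.200.
ε = (dQ/dP)(P/Q) ≈ -3.745.
|ε| = 3.74 > 1.

elastic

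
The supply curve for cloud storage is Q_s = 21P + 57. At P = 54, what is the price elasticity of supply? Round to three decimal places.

0.952

At P = 54, Q_s = 1191.
dQ_s/dP = 21.
ε_s = (dQ_s/dP)(P/Q_s) = (21)(54/1191).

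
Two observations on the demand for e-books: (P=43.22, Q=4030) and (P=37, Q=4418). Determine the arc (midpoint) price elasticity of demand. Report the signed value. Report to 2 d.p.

-0.59

ΔQ = 4418 − 4030 = 388; ΔP = 37 − 43.22 = -6.22.
Midpoints: P̄ = 40.11, Q̄ = 4224.0.
ε = (ΔQ/ΔP)(P̄/Q̄) = (388/-6.22)(40.11/4224.0).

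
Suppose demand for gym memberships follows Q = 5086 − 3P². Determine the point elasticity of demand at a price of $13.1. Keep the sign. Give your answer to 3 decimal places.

-0.225

At P = 13.1, Q = 4571.170.
dQ/dP = −6P = -78.600.
ε = (dQ/dP)(P/Q) = (-78.600)(13.1/4571.170).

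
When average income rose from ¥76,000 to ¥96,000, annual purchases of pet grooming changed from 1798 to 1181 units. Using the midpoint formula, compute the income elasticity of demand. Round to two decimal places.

ΔQ = -617, ΔI = 20000. Midpoints: Ī = 86,000, Q̄ = 1489.5.
ε_I = (ΔQ/ΔI)(Ī/Q̄) = (-617/20000)(86000/1489.5).
ε_I < 0, so the good is inferior.

-1.78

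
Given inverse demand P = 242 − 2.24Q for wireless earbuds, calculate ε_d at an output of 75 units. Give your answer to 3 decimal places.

At Q = 75, P = 242 − 2.24(75) = 74.00.
dP/dQ = −2.24, so dQ/dP = 1/(−2.24) = -0.446.
ε = (dQ/dP)(P/Q) = (-0.446)(74.00/75).

-0.440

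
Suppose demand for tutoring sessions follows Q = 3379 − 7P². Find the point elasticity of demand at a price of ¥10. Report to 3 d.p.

At P = 10, Q = 2679.
dQ/dP = −14P = -140.
ε = (dQ/dP)(P/Q) = (-140)(10/2679).

-0.523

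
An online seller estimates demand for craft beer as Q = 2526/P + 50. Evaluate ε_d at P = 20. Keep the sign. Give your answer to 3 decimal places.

At P = 20, Q = 176.300.
dQ/dP = −2526/P² = -6.315.
ε = (dQ/dP)(P/Q) = (-6.315)(20/176.300).

-0.716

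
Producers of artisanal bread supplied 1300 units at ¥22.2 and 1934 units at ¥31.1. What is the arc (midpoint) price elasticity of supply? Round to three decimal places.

1.174

ΔQ = 1934 − 1300 = 634; ΔP = 31.1 − 22.2 = 8.9.
Midpoints: P̄ = 26.65, Q̄ = 1617.0.
ε_s = (ΔQ/ΔP)(P̄/Q̄) = (634/8.9)(26.65/1617.0).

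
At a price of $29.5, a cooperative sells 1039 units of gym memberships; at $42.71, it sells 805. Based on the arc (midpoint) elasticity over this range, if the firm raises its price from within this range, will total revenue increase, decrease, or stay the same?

increase

Arc ε = (-234/13.21)(36.11/922.0) ≈ -0.694.
|ε| = 0.69 < 1, so demand is inelastic. A price rise therefore raises total revenue.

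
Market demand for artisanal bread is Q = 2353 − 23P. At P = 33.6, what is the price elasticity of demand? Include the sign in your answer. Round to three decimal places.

At P = 33.6, Q = 1580.200.
dQ/dP = −23.
ε = (dQ/dP)(P/Q) = (-23)(33.6/1580.200).

-0.489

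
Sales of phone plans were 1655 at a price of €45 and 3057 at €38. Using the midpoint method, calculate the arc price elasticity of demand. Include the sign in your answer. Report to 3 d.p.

-3.528

ΔQ = 3057 − 1655 = 1402; ΔP = 38 − 45 = -7.
Midpoints: P̄ = 41.50, Q̄ = 2356.0.
ε = (ΔQ/ΔP)(P̄/Q̄) = (1402/-7)(41.50/2356.0).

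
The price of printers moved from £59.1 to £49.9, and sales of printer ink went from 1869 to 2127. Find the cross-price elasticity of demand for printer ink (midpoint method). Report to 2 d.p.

ΔQ_x = 2127 − 1869 = 258; ΔP_y = 49.9 − 59.1 = -9.2.
Midpoints: P̄_y = 54.50, Q̄_x = 1998.0.
ε_xy = (ΔQ_x/ΔP_y)(P̄_y/Q̄_x) = (258/-9.2)(54.50/1998.0).
ε_xy < 0, so the goods are complements.

-0.76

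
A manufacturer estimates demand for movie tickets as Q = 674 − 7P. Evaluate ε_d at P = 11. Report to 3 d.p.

At P = 11, Q = 597.
dQ/dP = −7.
ε = (dQ/dP)(P/Q) = (-7)(11/597).

-0.129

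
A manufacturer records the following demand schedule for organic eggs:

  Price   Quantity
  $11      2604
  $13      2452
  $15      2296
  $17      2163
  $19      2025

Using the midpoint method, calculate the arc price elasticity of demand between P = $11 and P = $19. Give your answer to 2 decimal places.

At P = 11, Q = 2604; at P = 19, Q = 2025.
ΔQ = -579, ΔP = 8. Midpoints: P̄ = 15.00, Q̄ = 2314.5.
ε = (ΔQ/ΔP)(P̄/Q̄) = (-579/8)(15.00/2314.5).

-0.47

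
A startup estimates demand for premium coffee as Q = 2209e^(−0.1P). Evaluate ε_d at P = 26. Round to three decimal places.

-2.600

At P = 26, Q = 164.070.
dQ/dP = −0.1·2209e^(−0.1P) = −0.1Q = -16.407.
ε = (dQ/dP)(P/Q) = (-16.407)(26/164.070).
|ε| > 1, so demand is elastic at this price.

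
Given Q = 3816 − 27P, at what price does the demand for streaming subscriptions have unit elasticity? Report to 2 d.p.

70.67

For linear demand Q = a − bP, ε = −bP/(a − bP). |ε| = 1 when bP = a − bP, i.e. P = a/(2b).
P = 3816/(2·27) = 3816/54 = 70.6667.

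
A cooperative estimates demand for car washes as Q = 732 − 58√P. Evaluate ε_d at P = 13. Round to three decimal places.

At P = 13, Q = 522.878.
dQ/dP = −58/(2√P) = -8.043.
ε = (dQ/dP)(P/Q) = (-8.043)(13/522.878).

-0.200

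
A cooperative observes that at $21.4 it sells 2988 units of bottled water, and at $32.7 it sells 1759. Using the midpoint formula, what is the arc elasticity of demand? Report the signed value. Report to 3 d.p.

ΔQ = 1759 − 2988 = -1229; ΔP = 32.7 − 21.4 = 11.3.
Midpoints: P̄ = 27.05, Q̄ = 2373.5.
ε = (ΔQ/ΔP)(P̄/Q̄) = (-1229/11.3)(27.05/2373.5).

-1.240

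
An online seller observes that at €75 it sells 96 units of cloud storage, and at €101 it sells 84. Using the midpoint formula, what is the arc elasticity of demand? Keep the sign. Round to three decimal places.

ΔQ = 84 − 96 = -12; ΔP = 101 − 75 = 26.
Midpoints: P̄ = 88.00, Q̄ = 90.0.
ε = (ΔQ/ΔP)(P̄/Q̄) = (-12/26)(88.00/90.0).

-0.451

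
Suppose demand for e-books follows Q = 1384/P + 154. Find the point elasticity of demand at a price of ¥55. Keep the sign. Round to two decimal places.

At P = 55, Q = 179.164.
dQ/dP = −1384/P² = -0.458.
ε = (dQ/dP)(P/Q) = (-0.458)(55/179.164).
|ε| < 1, so demand is inelastic at this price.

-0.14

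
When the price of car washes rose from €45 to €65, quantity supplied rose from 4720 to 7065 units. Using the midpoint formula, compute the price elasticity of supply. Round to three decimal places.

ΔQ = 7065 − 4720 = 2345; ΔP = 65 − 45 = 20.
Midpoints: P̄ = 55.00, Q̄ = 5892.5.
ε_s = (ΔQ/ΔP)(P̄/Q̄) = (2345/20)(55.00/5892.5).

1.094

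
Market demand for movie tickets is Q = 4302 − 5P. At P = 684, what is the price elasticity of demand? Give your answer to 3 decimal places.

At P = 684, Q = 882.
dQ/dP = −5.
ε = (dQ/dP)(P/Q) = (-5)(684/882).

-3.878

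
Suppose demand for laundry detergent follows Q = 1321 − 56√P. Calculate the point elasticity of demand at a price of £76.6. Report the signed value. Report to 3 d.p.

-0.295

At P = 76.6, Q = 830.880.
dQ/dP = −56/(2√P) = -3.199.
ε = (dQ/dP)(P/Q) = (-3.199)(76.6/830.880).
|ε| < 1, so demand is inelastic at this price.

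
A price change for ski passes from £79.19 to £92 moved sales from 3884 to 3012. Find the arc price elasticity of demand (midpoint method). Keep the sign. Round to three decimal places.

-1.690

ΔQ = 3012 − 3884 = -872; ΔP = 92 − 79.19 = 12.81.
Midpoints: P̄ = 85.59, Q̄ = 3448.0.
ε = (ΔQ/ΔP)(P̄/Q̄) = (-872/12.81)(85.59/3448.0).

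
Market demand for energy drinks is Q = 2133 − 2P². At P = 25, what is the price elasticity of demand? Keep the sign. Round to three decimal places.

-2.831

At P = 25, Q = 883.
dQ/dP = −4P = -100.
ε = (dQ/dP)(P/Q) = (-100)(25/883).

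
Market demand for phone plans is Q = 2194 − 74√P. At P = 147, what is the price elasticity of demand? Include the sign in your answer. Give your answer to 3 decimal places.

At P = 147, Q = 1296.798.
dQ/dP = −74/(2√P) = -3.052.
ε = (dQ/dP)(P/Q) = (-3.052)(147/1296.798).

-0.346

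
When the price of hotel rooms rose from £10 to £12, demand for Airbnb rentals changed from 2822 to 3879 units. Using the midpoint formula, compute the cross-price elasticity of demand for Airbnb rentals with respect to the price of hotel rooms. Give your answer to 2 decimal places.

1.74

ΔQ_x = 3879 − 2822 = 1057; ΔP_y = 12 − 10 = 2.
Midpoints: P̄_y = 11.00, Q̄_x = 3350.5.
ε_xy = (ΔQ_x/ΔP_y)(P̄_y/Q̄_x) = (1057/2)(11.00/3350.5).
ε_xy > 0, so the goods are substitutes.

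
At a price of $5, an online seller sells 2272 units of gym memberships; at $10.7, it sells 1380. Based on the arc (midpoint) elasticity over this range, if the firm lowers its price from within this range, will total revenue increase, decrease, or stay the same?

decrease

Arc ε = (-892/5.7)(7.85/1826.0) ≈ -0.673.
|ε| = 0.67 < 1, so demand is inelastic. A price cut therefore reduces total revenue.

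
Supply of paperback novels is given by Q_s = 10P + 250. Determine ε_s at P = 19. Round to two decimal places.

0.43

At P = 19, Q_s = 440.
dQ_s/dP = 10.
ε_s = (dQ_s/dP)(P/Q_s) = (10)(19/440).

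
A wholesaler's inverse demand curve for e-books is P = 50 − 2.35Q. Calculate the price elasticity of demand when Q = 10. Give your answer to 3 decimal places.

-1.128

At Q = 10, P = 50 − 2.35(10) = 26.50.
dP/dQ = −2.35, so dQ/dP = 1/(−2.35) = -0.426.
ε = (dQ/dP)(P/Q) = (-0.426)(26.50/10).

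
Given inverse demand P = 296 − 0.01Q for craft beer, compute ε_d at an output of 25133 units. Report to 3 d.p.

-0.178

At Q = 25133, P = 296 − 0.01(25133) = 44.67.
dP/dQ = −0.01, so dQ/dP = 1/(−0.01) = -100.000.
ε = (dQ/dP)(P/Q) = (-100.000)(44.67/25133).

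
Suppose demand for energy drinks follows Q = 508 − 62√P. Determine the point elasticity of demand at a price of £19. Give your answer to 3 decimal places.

-0.568

At P = 19, Q = 237.748.
dQ/dP = −62/(2√P) = -7.112.
ε = (dQ/dP)(P/Q) = (-7.112)(19/237.748).
|ε| < 1, so demand is inelastic at this price.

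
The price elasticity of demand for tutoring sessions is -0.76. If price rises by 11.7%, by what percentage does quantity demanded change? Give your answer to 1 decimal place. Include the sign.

-8.9%

%ΔQ ≈ ε × %ΔP = (-0.76)(11.7%) = -8.89%.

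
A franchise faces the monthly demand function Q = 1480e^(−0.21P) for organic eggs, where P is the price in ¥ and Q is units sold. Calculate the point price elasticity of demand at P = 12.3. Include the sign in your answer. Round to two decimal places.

At P = 12.3, Q = 111.810.
dQ/dP = −0.21·1480e^(−0.21P) = −0.21Q = -23.480.
ε = (dQ/dP)(P/Q) = (-23.480)(12.3/111.810).
|ε| > 1, so demand is elastic at this price.

-2.58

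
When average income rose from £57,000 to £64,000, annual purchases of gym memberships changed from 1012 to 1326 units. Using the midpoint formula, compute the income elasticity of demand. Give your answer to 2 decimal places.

2.32

ΔQ = 314, ΔI = 7000. Midpoints: Ī = 60,500, Q̄ = 1169.0.
ε_I = (ΔQ/ΔI)(Ī/Q̄) = (314/7000)(60500/1169.0).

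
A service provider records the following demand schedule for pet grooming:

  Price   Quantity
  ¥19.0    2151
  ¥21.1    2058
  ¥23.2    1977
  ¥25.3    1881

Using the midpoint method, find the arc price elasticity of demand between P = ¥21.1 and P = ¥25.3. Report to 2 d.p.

At P = 21.1, Q = 2058; at P = 25.3, Q = 1881.
ΔQ = -177, ΔP = 4.2. Midpoints: P̄ = 23.20, Q̄ = 1969.5.
ε = (ΔQ/ΔP)(P̄/Q̄) = (-177/4.2)(23.20/1969.5).

-0.50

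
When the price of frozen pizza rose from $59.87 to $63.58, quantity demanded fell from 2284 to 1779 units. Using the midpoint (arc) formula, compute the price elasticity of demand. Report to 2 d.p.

-4.14

ΔQ = 1779 − 2284 = -505; ΔP = 63.58 − 59.87 = 3.71.
Midpoints: P̄ = 61.72, Q̄ = 2031.5.
ε = (ΔQ/ΔP)(P̄/Q̄) = (-505/3.71)(61.72/2031.5).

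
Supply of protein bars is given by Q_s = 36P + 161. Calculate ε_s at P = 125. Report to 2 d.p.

0.97

At P = 125, Q_s = 4661.
dQ_s/dP = 36.
ε_s = (dQ_s/dP)(P/Q_s) = (36)(125/4661).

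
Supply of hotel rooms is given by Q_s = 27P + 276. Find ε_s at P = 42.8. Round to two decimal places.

0.81

At P = 42.8, Q_s = 1431.60.
dQ_s/dP = 27.
ε_s = (dQ_s/dP)(P/Q_s) = (27)(42.8/1431.60).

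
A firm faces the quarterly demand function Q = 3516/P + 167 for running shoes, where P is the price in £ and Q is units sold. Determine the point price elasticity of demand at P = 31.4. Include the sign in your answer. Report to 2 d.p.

At P = 31.4, Q = 278.975.
dQ/dP = −3516/P² = -3.566.
ε = (dQ/dP)(P/Q) = (-3.566)(31.4/278.975).
|ε| < 1, so demand is inelastic at this price.

-0.40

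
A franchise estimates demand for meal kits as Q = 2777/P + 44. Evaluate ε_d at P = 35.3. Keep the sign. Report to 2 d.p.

At P = 35.3, Q = 122.669.
dQ/dP = −2777/P² = -2.229.
ε = (dQ/dP)(P/Q) = (-2.229)(35.3/122.669).
|ε| < 1, so demand is inelastic at this price.

-0.64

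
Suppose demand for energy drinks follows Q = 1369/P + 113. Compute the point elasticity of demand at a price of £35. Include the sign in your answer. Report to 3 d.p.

-0.257

At P = 35, Q = 152.114.
dQ/dP = −1369/P² = -1.118.
ε = (dQ/dP)(P/Q) = (-1.118)(35/152.114).
|ε| < 1, so demand is inelastic at this price.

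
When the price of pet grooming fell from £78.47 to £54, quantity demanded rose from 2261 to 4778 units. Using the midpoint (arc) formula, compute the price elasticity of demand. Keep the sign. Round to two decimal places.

-1.94

ΔQ = 4778 − 2261 = 2517; ΔP = 54 − 78.47 = -24.47.
Midpoints: P̄ = 66.23, Q̄ = 3519.5.
ε = (ΔQ/ΔP)(P̄/Q̄) = (2517/-24.47)(66.23/3519.5).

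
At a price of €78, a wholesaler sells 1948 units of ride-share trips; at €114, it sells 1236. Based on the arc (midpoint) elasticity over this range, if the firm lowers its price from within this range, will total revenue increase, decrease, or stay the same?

increase

Arc ε = (-712/36)(96.00/1592.0) ≈ -1.193.
|ε| = 1.19 > 1, so demand is elastic. A price cut therefore raises total revenue.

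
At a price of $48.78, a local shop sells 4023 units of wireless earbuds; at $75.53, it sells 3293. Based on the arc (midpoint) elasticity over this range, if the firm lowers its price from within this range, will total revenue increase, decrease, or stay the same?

Arc ε = (-730/26.75)(62.16/3658.0) ≈ -0.464.
|ε| = 0.46 < 1, so demand is inelastic. A price cut therefore reduces total revenue.

decrease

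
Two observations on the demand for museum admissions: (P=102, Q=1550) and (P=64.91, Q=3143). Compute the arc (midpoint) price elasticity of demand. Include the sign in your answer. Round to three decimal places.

ΔQ = 3143 − 1550 = 1593; ΔP = 64.91 − 102 = -37.09.
Midpoints: P̄ = 83.45, Q̄ = 2346.5.
ε = (ΔQ/ΔP)(P̄/Q̄) = (1593/-37.09)(83.45/2346.5).

-1.528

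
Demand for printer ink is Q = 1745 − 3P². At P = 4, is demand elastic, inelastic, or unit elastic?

Q = 1697, dQ/dP = -24.
ε = (dQ/dP)(P/Q) ≈ -0.057.
|ε| = 0.06 < 1.

inelastic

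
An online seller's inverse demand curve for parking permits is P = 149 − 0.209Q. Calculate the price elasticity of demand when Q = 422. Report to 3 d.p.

At Q = 422, P = 149 − 0.209(422) = 60.80.
dP/dQ = −0.209, so dQ/dP = 1/(−0.209) = -4.785.
ε = (dQ/dP)(P/Q) = (-4.785)(60.80/422).

-0.689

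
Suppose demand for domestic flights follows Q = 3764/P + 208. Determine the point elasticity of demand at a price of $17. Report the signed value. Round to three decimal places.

-0.516

At P = 17, Q = 429.412.
dQ/dP = −3764/P² = -13.024.
ε = (dQ/dP)(P/Q) = (-13.024)(17/429.412).
|ε| < 1, so demand is inelastic at this price.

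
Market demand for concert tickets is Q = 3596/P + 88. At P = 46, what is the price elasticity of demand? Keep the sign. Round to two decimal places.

-0.47

At P = 46, Q = 166.174.
dQ/dP = −3596/P² = -1.699.
ε = (dQ/dP)(P/Q) = (-1.699)(46/166.174).
|ε| < 1, so demand is inelastic at this price.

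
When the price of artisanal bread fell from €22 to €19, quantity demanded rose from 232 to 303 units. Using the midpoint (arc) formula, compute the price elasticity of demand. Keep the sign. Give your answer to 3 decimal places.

-1.814

ΔQ = 303 − 232 = 71; ΔP = 19 − 22 = -3.
Midpoints: P̄ = 20.50, Q̄ = 267.5.
ε = (ΔQ/ΔP)(P̄/Q̄) = (71/-3)(20.50/267.5).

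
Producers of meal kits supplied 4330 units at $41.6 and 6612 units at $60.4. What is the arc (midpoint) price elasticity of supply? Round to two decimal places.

1.13

ΔQ = 6612 − 4330 = 2282; ΔP = 60.4 − 41.6 = 18.8.
Midpoints: P̄ = 51.00, Q̄ = 5471.0.
ε_s = (ΔQ/ΔP)(P̄/Q̄) = (2282/18.8)(51.00/5471.0).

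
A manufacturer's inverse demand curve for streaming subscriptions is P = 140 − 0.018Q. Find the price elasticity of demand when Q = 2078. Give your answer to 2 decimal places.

At Q = 2078, P = 140 − 0.018(2078) = 102.60.
dP/dQ = −0.018, so dQ/dP = 1/(−0.018) = -55.556.
ε = (dQ/dP)(P/Q) = (-55.556)(102.60/2078).

-2.74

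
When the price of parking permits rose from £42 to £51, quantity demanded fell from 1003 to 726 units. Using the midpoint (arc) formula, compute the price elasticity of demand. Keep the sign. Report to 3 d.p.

-1.655

ΔQ = 726 − 1003 = -277; ΔP = 51 − 42 = 9.
Midpoints: P̄ = 46.50, Q̄ = 864.5.
ε = (ΔQ/ΔP)(P̄/Q̄) = (-277/9)(46.50/864.5).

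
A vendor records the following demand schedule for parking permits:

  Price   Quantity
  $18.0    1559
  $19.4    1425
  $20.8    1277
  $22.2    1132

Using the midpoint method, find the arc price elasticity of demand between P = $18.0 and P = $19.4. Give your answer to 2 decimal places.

-1.20

At P = 18.0, Q = 1559; at P = 19.4, Q = 1425.
ΔQ = -134, ΔP = 1.4. Midpoints: P̄ = 18.70, Q̄ = 1492.0.
ε = (ΔQ/ΔP)(P̄/Q̄) = (-134/1.4)(18.70/1492.0).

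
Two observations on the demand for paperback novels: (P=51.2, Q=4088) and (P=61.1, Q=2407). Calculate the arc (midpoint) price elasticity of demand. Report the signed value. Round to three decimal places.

ΔQ = 2407 − 4088 = -1681; ΔP = 61.1 − 51.2 = 9.9.
Midpoints: P̄ = 56.15, Q̄ = 3247.5.
ε = (ΔQ/ΔP)(P̄/Q̄) = (-1681/9.9)(56.15/3247.5).

-2.936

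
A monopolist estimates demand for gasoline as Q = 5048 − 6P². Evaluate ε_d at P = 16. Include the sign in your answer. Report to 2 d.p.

At P = 16, Q = 3512.
dQ/dP = −12P = -192.
ε = (dQ/dP)(P/Q) = (-192)(16/3512).
|ε| < 1, so demand is inelastic at this price.

-0.87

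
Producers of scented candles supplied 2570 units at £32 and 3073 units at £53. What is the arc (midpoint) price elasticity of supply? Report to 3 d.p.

ΔQ = 3073 − 2570 = 503; ΔP = 53 − 32 = 21.
Midpoints: P̄ = 42.50, Q̄ = 2821.5.
ε_s = (ΔQ/ΔP)(P̄/Q̄) = (503/21)(42.50/2821.5).

0.361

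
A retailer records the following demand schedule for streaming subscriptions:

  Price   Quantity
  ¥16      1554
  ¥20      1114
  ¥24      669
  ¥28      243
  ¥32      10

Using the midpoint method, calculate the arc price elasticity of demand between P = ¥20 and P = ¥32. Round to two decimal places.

At P = 20, Q = 1114; at P = 32, Q = 10.
ΔQ = -1104, ΔP = 12. Midpoints: P̄ = 26.00, Q̄ = 562.0.
ε = (ΔQ/ΔP)(P̄/Q̄) = (-1104/12)(26.00/562.0).

-4.26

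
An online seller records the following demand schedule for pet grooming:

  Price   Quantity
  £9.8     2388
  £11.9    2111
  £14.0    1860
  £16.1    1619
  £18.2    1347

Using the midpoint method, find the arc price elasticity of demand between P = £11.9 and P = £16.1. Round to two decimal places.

At P = 11.9, Q = 2111; at P = 16.1, Q = 1619.
ΔQ = -492, ΔP = 4.2. Midpoints: P̄ = 14.00, Q̄ = 1865.0.
ε = (ΔQ/ΔP)(P̄/Q̄) = (-492/4.2)(14.00/1865.0).

-0.88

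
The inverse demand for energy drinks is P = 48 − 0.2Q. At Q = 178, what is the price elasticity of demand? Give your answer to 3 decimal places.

-0.348

At Q = 178, P = 48 − 0.2(178) = 12.40.
dP/dQ = −0.2, so dQ/dP = 1/(−0.2) = -5.000.
ε = (dQ/dP)(P/Q) = (-5.000)(12.40/178).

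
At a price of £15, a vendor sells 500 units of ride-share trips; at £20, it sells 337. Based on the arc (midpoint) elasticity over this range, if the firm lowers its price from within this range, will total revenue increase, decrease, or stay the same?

increase

Arc ε = (-163/5)(17.50/418.5) ≈ -1.363.
|ε| = 1.36 > 1, so demand is elastic. A price cut therefore raises total revenue.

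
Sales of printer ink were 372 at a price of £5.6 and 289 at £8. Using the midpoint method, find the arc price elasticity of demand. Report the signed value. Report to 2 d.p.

-0.71

ΔQ = 289 − 372 = -83; ΔP = 8 − 5.6 = 2.4.
Midpoints: P̄ = 6.80, Q̄ = 330.5.
ε = (ΔQ/ΔP)(P̄/Q̄) = (-83/2.4)(6.80/330.5).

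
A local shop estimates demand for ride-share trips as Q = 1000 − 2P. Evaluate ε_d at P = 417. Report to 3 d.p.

-5.024

At P = 417, Q = 166.
dQ/dP = −2.
ε = (dQ/dP)(P/Q) = (-2)(417/166).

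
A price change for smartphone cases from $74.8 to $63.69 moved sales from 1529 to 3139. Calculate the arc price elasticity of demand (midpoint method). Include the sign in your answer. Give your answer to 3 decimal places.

-4.299

ΔQ = 3139 − 1529 = 1610; ΔP = 63.69 − 74.8 = -11.11.
Midpoints: P̄ = 69.25, Q̄ = 2334.0.
ε = (ΔQ/ΔP)(P̄/Q̄) = (1610/-11.11)(69.25/2334.0).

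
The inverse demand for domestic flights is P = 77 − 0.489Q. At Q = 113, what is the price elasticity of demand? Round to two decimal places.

At Q = 113, P = 77 − 0.489(113) = 21.74.
dP/dQ = −0.489, so dQ/dP = 1/(−0.489) = -2.045.
ε = (dQ/dP)(P/Q) = (-2.045)(21.74/113).

-0.39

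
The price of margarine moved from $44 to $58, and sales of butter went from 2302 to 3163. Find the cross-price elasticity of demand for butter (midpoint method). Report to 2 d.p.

1.15

ΔQ_x = 3163 − 2302 = 861; ΔP_y = 58 − 44 = 14.
Midpoints: P̄_y = 51.00, Q̄_x = 2732.5.
ε_xy = (ΔQ_x/ΔP_y)(P̄_y/Q̄_x) = (861/14)(51.00/2732.5).
ε_xy > 0, so the goods are substitutes.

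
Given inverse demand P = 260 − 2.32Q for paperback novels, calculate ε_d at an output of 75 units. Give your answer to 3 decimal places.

-0.494

At Q = 75, P = 260 − 2.32(75) = 86.00.
dP/dQ = −2.32, so dQ/dP = 1/(−2.32) = -0.431.
ε = (dQ/dP)(P/Q) = (-0.431)(86.00/75).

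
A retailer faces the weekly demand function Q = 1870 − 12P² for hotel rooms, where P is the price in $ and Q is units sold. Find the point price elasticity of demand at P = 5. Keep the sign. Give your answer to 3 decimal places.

At P = 5, Q = 1570.
dQ/dP = −24P = -120.
ε = (dQ/dP)(P/Q) = (-120)(5/1570).

-0.382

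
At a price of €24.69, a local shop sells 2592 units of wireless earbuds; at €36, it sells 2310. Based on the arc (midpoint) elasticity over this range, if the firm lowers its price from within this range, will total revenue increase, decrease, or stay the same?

Arc ε = (-282/11.31)(30.34/2451.0) ≈ -0.309.
|ε| = 0.31 < 1, so demand is inelastic. A price cut therefore reduces total revenue.

decrease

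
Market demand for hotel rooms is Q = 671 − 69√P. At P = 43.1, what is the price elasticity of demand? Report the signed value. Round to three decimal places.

At P = 43.1, Q = 218.011.
dQ/dP = −69/(2√P) = -5.255.
ε = (dQ/dP)(P/Q) = (-5.255)(43.1/218.011).
|ε| > 1, so demand is elastic at this price.

-1.039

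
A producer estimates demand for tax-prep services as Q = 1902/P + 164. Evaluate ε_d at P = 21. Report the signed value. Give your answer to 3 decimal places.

-0.356

At P = 21, Q = 254.571.
dQ/dP = −1902/P² = -4.313.
ε = (dQ/dP)(P/Q) = (-4.313)(21/254.571).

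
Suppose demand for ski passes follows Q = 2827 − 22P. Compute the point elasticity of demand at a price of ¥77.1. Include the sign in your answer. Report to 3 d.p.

At P = 77.1, Q = 1130.800.
dQ/dP = −22.
ε = (dQ/dP)(P/Q) = (-22)(77.1/1130.800).
|ε| > 1, so demand is elastic at this price.

-1.500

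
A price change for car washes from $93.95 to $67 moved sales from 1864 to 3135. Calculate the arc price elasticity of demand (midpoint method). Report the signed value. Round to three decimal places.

-1.518

ΔQ = 3135 − 1864 = 1271; ΔP = 67 − 93.95 = -26.95.
Midpoints: P̄ = 80.47, Q̄ = 2499.5.
ε = (ΔQ/ΔP)(P̄/Q̄) = (1271/-26.95)(80.47/2499.5).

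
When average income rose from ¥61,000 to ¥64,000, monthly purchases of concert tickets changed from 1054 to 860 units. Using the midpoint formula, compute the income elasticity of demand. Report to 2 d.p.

ΔQ = -194, ΔI = 3000. Midpoints: Ī = 62,500, Q̄ = 957.0.
ε_I = (ΔQ/ΔI)(Ī/Q̄) = (-194/3000)(62500/957.0).
ε_I < 0, so the good is inferior.

-4.22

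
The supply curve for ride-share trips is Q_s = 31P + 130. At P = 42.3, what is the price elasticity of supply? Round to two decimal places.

At P = 42.3, Q_s = 1441.30.
dQ_s/dP = 31.
ε_s = (dQ_s/dP)(P/Q_s) = (31)(42.3/1441.30).

0.91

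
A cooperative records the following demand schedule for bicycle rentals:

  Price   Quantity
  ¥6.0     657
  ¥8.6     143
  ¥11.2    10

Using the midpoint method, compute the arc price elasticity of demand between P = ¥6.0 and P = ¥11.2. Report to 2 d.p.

-3.21

At P = 6.0, Q = 657; at P = 11.2, Q = 10.
ΔQ = -647, ΔP = 5.2. Midpoints: P̄ = 8.60, Q̄ = 333.5.
ε = (ΔQ/ΔP)(P̄/Q̄) = (-647/5.2)(8.60/333.5).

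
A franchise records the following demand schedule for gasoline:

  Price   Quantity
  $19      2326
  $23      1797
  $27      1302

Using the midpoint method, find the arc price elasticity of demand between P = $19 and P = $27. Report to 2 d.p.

At P = 19, Q = 2326; at P = 27, Q = 1302.
ΔQ = -1024, ΔP = 8. Midpoints: P̄ = 23.00, Q̄ = 1814.0.
ε = (ΔQ/ΔP)(P̄/Q̄) = (-1024/8)(23.00/1814.0).

-1.62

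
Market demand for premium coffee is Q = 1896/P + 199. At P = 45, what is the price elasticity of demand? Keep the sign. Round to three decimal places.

At P = 45, Q = 241.133.
dQ/dP = −1896/P² = -0.936.
ε = (dQ/dP)(P/Q) = (-0.936)(45/241.133).

-0.175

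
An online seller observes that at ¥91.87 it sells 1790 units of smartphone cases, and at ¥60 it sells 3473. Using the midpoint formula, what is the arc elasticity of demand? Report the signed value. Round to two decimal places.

ΔQ = 3473 − 1790 = 1683; ΔP = 60 − 91.87 = -31.87.
Midpoints: P̄ = 75.94, Q̄ = 2631.5.
ε = (ΔQ/ΔP)(P̄/Q̄) = (1683/-31.87)(75.94/2631.5).

-1.52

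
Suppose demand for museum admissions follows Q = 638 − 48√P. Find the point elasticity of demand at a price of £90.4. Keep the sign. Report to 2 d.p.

At P = 90.4, Q = 181.621.
dQ/dP = −48/(2√P) = -2.524.
ε = (dQ/dP)(P/Q) = (-2.524)(90.4/181.621).
|ε| > 1, so demand is elastic at this price.

-1.26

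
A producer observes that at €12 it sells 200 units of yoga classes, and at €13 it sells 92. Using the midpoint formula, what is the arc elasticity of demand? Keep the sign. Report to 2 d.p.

ΔQ = 92 − 200 = -108; ΔP = 13 − 12 = 1.
Midpoints: P̄ = 12.50, Q̄ = 146.0.
ε = (ΔQ/ΔP)(P̄/Q̄) = (-108/1)(12.50/146.0).

-9.25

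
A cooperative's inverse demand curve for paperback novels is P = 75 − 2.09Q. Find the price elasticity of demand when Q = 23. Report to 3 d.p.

-0.560

At Q = 23, P = 75 − 2.09(23) = 26.93.
dP/dQ = −2.09, so dQ/dP = 1/(−2.09) = -0.478.
ε = (dQ/dP)(P/Q) = (-0.478)(26.93/23).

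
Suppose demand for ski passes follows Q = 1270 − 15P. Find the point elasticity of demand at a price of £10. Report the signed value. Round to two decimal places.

At P = 10, Q = 1120.
dQ/dP = −15.
ε = (dQ/dP)(P/Q) = (-15)(10/1120).
|ε| < 1, so demand is inelastic at this price.

-0.13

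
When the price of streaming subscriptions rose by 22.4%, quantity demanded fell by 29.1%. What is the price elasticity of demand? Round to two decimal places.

ε = %ΔQ / %ΔP = (-29.1)/(22.4) = -1.299.

-1.30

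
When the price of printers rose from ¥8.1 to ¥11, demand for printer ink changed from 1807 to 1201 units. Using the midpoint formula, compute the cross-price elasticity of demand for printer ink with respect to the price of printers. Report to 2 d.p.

ΔQ_x = 1201 − 1807 = -606; ΔP_y = 11 − 8.1 = 2.9.
Midpoints: P̄_y = 9.55, Q̄_x = 1504.0.
ε_xy = (ΔQ_x/ΔP_y)(P̄_y/Q̄_x) = (-606/2.9)(9.55/1504.0).

-1.33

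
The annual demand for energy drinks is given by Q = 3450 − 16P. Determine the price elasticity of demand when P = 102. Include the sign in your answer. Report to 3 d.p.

At P = 102, Q = 1818.
dQ/dP = −16.
ε = (dQ/dP)(P/Q) = (-16)(102/1818).
|ε| < 1, so demand is inelastic at this price.

-0.898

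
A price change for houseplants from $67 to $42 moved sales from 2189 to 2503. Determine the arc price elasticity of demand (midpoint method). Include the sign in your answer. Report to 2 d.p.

ΔQ = 2503 − 2189 = 314; ΔP = 42 − 67 = -25.
Midpoints: P̄ = 54.50, Q̄ = 2346.0.
ε = (ΔQ/ΔP)(P̄/Q̄) = (314/-25)(54.50/2346.0).

-0.29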